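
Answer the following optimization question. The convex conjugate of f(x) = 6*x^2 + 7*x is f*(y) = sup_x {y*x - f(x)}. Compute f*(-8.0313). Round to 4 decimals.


f*(y) = sup_x {y*x - a*x^2 - b*x} = sup_x {(y-b)*x - a*x^2}
FOC: (y - b) - 2a*x = 0 => x* = (y - b)/(2a)
x* = (-8.0313 - 7)/(2*6) = -1.2526
f*(-8.0313) = (y-b)^2/(4a) = (-8.0313 - 7)^2/(4*6)
= 225.94/24 = 9.4142


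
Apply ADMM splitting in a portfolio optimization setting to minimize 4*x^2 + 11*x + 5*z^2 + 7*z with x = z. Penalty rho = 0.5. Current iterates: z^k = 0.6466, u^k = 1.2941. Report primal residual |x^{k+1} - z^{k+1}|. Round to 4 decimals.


ADMM iteration with rho = 0.5, z^k = 0.6466, u^k = 1.2941
Step 1: x-update.
Minimize 4*x^2 + 11*x + (0.5/2)*(x - 0.6466 + 1.2941)^2
FOC: (2*4 + 0.5)*x = -11 + 0.5*(0.6466 - 1.2941)
x^{k+1} = -1.3322
Step 2: z-update.
Minimize 5*z^2 + 7*z + (0.5/2)*(-1.3322 - z + 1.2941)^2
FOC: (2*5 + 0.5)*z = -7 + 0.5*(-1.3322 + 1.2941)
z^{k+1} = -0.6685
Step 3: u-update.
u^{k+1} = 1.2941 - 1.3322 + 0.6685 = 0.6304
Step 4: Primal residual = |-1.3322 + 0.6685| = 0.6637


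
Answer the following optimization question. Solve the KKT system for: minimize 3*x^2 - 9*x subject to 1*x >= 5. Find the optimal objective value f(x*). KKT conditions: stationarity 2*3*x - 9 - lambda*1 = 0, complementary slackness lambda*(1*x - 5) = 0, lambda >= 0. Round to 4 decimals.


Step 1: Try lambda = 0 (constraint inactive).
x_unc = 9/(2*3) = 1.5
Check: 1*1.5 = 1.5 < 5 -- violated!
Step 2: Constraint must be active: 1*x = 5
x* = 5/1 = 5.0
lambda = (2*3*5.0 - 9)/1 = 21.0
Step 3: Compute optimal value.
f(x*) = 3*5.0^2 - 9*5.0 = 30.0


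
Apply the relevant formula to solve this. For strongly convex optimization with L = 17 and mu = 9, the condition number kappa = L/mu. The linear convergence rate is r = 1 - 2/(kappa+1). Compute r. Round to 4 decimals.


Step 1: Compute the condition number.
kappa = L/mu = 17/9 = 1.8889
Step 2: Compute the convergence rate.
r = 1 - 2/(kappa + 1) = 1 - 2*mu/(L + mu) = (L - mu)/(L + mu) = 8/26 = 0.3077


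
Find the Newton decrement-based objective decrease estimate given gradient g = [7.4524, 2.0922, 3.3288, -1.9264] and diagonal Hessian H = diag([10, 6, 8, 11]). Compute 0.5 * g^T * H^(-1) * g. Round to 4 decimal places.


Step 1: H is diagonal, so H^(-1) * g = [0.7452, 0.3487, 0.4161, -0.1751].
Step 2: g^T H^(-1) g = sum_i g_i^2 / H_ii
  = (7.4524)^2/10 + (2.0922)^2/6 + (3.3288)^2/8 + (-1.9264)^2/11
  = 5.5538 + 0.7296 + 1.3851 + 0.3374 = 8.0059
Step 3: Objective decrease = 0.5 * g^T H^(-1) g = 4.0029


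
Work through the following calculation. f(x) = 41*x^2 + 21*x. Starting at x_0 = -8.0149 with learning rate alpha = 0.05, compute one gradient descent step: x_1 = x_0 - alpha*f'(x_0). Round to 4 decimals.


We compute the gradient at x_0 and apply the update.
f'(x) = 82*x + 21
f'(-8.0149) = 82*-8.0149 + 21 = -636.2218
x_1 = -8.0149 - 0.05*-636.2218 = 23.7962


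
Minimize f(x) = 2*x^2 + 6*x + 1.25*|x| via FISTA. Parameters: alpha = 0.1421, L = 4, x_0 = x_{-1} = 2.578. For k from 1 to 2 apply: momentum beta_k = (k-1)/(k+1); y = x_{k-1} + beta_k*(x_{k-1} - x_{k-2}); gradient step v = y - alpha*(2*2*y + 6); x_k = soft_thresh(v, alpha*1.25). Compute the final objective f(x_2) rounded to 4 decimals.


FISTA on f(x) = 2*x^2 + 6*x + 1.25*|x|
L = 4, alpha = 0.1421
Iteration 1: beta = 0.0, y = 2.578 + 0.0*(2.578 - 2.578) = 2.578
  grad(y) = 16.312, v = y - alpha*grad = 0.2601
  prox(v) = soft_thresh(0.2601, 0.1776) = 0.0824
Iteration 2: beta = 0.3333, y = 0.0824 + 0.3333*(0.0824 - 2.578) = -0.7494
  grad(y) = 3.0023, v = y - alpha*grad = -1.176
  prox(v) = soft_thresh(-1.176, 0.1776) = -0.9984
f(x_2) = 2*(-0.9984)^2 + 6*(-0.9984) + 1.25*|-0.9984| = -2.7488


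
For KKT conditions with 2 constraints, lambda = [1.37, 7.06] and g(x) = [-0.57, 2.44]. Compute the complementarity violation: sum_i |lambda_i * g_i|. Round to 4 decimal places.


KKT complementary slackness check:
lambda_1 * g_1 = 1.37 * -0.57 = -0.7809
lambda_2 * g_2 = 7.06 * 2.44 = 17.2264
Total violation = 0.7809 + 17.2264 = 18.0073


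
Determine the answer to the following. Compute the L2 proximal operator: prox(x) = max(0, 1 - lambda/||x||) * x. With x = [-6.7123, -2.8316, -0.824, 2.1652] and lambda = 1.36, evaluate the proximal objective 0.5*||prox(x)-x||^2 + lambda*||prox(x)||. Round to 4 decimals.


Step 1: Compute ||x||.
||x|| = 7.6446
Step 2: Compute scaling factor.
scale = max(0, 1 - 1.36/7.6446) = 0.8221
Step 3: prox(x) = [-5.5182, -2.3278, -0.6774, 1.78]
||prox(x)|| = 6.2846
Step 4: Proximal objective.
0.5*||prox-x||^2 = 0.9248
lambda*||prox|| = 8.5471
Total = 9.4719


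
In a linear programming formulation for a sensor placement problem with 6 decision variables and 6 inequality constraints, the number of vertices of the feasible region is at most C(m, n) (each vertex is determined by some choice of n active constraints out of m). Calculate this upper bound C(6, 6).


Each vertex corresponds to some choice of n active constraints out of m, so the number of vertices is at most C(m, n) = m! / (n!(m-n)!).
m = 6, n = 6
Numerator: 6 * 5 * 4 * 3 * 2 * 1
Denominator: 6! = 720
C(6, 6) = 1


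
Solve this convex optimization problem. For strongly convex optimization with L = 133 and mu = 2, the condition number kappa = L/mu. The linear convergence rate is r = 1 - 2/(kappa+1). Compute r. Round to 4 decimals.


Step 1: Compute the condition number.
kappa = L/mu = 133/2 = 66.5
Step 2: Compute the convergence rate.
r = 1 - 2/(kappa + 1) = 1 - 2*mu/(L + mu) = (L - mu)/(L + mu) = 131/135 = 0.9704


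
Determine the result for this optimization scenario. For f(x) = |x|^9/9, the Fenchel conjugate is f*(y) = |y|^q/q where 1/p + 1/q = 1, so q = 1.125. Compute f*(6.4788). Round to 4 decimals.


The conjugate exponent q satisfies 1/p + 1/q = 1.
p = 9, so q = 9/(9 - 1) = 1.125
|y|^q = 6.4788^1.125 = 8.1834
f*(6.4788) = 8.1834 / 1.125 = 7.2741


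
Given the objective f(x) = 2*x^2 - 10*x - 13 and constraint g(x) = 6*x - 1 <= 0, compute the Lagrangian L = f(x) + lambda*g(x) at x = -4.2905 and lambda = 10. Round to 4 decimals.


Step 1: Evaluate f(x).
f(-4.2905) = 2*(-4.2905)^2 - 10*(-4.2905) - 13 = 66.7218
Step 2: Evaluate g(x).
g(-4.2905) = 6*-4.2905 - 1 = -26.743
Step 3: Compute Lagrangian.
L = 66.7218 + 10*-26.743 = -200.7082


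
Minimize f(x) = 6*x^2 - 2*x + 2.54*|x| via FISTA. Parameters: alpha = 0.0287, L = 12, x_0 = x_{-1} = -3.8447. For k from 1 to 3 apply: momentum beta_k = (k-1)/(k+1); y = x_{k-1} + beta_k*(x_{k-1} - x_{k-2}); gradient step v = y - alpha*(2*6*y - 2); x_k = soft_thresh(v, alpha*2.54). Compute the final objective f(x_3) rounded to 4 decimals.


FISTA on f(x) = 6*x^2 - 2*x + 2.54*|x|
L = 12, alpha = 0.0287
Iteration 1: beta = 0.0, y = -3.8447 + 0.0*(-3.8447 + 3.8447) = -3.8447
  grad(y) = -48.1364, v = y - alpha*grad = -2.4632
  prox(v) = soft_thresh(-2.4632, 0.0729) = -2.3903
Iteration 2: beta = 0.3333, y = -2.3903 + 0.3333*(-2.3903 + 3.8447) = -1.9055
  grad(y) = -24.8658, v = y - alpha*grad = -1.1918
  prox(v) = soft_thresh(-1.1918, 0.0729) = -1.1189
Iteration 3: beta = 0.5, y = -1.1189 + 0.5*(-1.1189 + 2.3903) = -0.4833
  grad(y) = -7.7991, v = y - alpha*grad = -0.2594
  prox(v) = soft_thresh(-0.2594, 0.0729) = -0.1865
f(x_3) = 6*(-0.1865)^2 - 2*(-0.1865) + 2.54*|-0.1865| = 1.0556


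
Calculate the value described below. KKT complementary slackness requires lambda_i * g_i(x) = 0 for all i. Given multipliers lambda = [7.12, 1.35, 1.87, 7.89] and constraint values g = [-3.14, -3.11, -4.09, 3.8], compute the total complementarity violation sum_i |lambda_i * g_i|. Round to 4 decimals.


KKT complementary slackness check:
lambda_1 * g_1 = 7.12 * -3.14 = -22.3568
lambda_2 * g_2 = 1.35 * -3.11 = -4.1985
lambda_3 * g_3 = 1.87 * -4.09 = -7.6483
lambda_4 * g_4 = 7.89 * 3.8 = 29.982
Total violation = 22.3568 + 4.1985 + 7.6483 + 29.982 = 64.1856


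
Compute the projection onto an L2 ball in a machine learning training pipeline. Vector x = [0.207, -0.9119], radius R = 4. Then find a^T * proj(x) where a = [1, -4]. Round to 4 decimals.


Step 1: Compute ||x|| (intermediates to 6 decimals).
||x|| = sqrt(0.207^2 + (-0.9119)^2) = 0.935099
Step 2: Project.
Since ||x|| <= R, proj = x (no scaling needed).
proj(x) = [0.207, -0.9119]
Step 3: Dot product.
a^T * proj(x) = 1*0.207 - 4*(-0.9119) = 3.8546


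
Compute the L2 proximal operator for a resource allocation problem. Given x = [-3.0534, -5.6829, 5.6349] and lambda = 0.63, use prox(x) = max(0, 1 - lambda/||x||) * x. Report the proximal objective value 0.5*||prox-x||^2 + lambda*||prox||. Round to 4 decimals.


Step 1: Compute ||x||.
||x|| = 8.5657
Step 2: Compute scaling factor.
scale = max(0, 1 - 0.63/8.5657) = 0.9265
Step 3: prox(x) = [-2.8288, -5.2649, 5.2205]
||prox(x)|| = 7.9357
Step 4: Proximal objective.
0.5*||prox-x||^2 = 0.1985
lambda*||prox|| = 4.9995
Total = 5.1979


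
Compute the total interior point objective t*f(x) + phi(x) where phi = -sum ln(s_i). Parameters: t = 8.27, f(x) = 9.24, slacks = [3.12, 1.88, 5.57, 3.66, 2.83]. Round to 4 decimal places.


Step 1: Compute log-barrier.
ln values: [1.1378, 0.6313, 1.7174, 1.2975, 1.0403]
phi = -(1.1378 + 0.6313 + 1.7174 + 1.2975 + 1.0403) = -5.8242
Step 2: Compute augmented objective.
t*f(x) = 8.27*9.24 = 76.4148
Total = 76.4148 - 5.8242 = 70.5906


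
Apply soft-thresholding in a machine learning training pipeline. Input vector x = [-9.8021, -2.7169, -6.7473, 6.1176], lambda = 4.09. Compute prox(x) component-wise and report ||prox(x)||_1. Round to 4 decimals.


Soft-thresholding with lambda = 4.09:
prox(-9.8021) = sign(-9.8021)*max(|-9.8021| - 4.09, 0) = -5.7121
prox(-2.7169) = sign(-2.7169)*max(|-2.7169| - 4.09, 0) = 0.0
prox(-6.7473) = sign(-6.7473)*max(|-6.7473| - 4.09, 0) = -2.6573
prox(6.1176) = sign(6.1176)*max(|6.1176| - 4.09, 0) = 2.0276
prox(x) = [-5.7121, 0.0, -2.6573, 2.0276]
||prox(x)||_1 = 5.7121 + 0.0 + 2.6573 + 2.0276 = 10.397


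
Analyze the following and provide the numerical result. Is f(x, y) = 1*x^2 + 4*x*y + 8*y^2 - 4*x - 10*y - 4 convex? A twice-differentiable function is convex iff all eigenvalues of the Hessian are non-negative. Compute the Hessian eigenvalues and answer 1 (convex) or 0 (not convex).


The Hessian of f(x,y) = 1*x^2 + 4*x*y + 8*y^2 - 4*x - 10*y - 4 is:
H = [[2, 4], [4, 16]]
Trace = 2 + 16 = 18
Determinant = 2*16 - (4)^2 = 16
Discriminant = (18)^2 - 4*16 = 260.0
Eigenvalues: lambda_1 = 0.9377, lambda_2 = 17.0623
The function is convex.

1


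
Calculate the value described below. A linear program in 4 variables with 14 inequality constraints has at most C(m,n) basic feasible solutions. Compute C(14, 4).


Each vertex corresponds to some choice of n active constraints out of m, so the number of vertices is at most C(m, n) = m! / (n!(m-n)!).
m = 14, n = 4
Numerator: 14 * 13 * 12 * 11
Denominator: 4! = 24
C(14, 4) = 1001


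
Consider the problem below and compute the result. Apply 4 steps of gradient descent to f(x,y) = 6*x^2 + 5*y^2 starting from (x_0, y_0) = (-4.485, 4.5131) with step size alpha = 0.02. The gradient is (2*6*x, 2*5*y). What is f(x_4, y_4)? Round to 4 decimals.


Gradient descent on f(x,y) = 6*x^2 + 5*y^2.
Starting point: (-4.485, 4.5131), alpha = 0.02
Step 1: grad_x = 2*6*-4.485 = -53.82, grad_y = 2*5*4.5131 = 45.131
  x_1 = -4.485 - 0.02*-53.82 = -3.4086
  y_1 = 4.5131 - 0.02*45.131 = 3.6105
Step 2: grad_x = 2*6*-3.4086 = -40.9032, grad_y = 2*5*3.6105 = 36.1048
  x_2 = -3.4086 - 0.02*-40.9032 = -2.5905
  y_2 = 3.6105 - 0.02*36.1048 = 2.8884
Step 3: grad_x = 2*6*-2.5905 = -31.0864, grad_y = 2*5*2.8884 = 28.8838
  x_3 = -2.5905 - 0.02*-31.0864 = -1.9688
  y_3 = 2.8884 - 0.02*28.8838 = 2.3107
Step 4: grad_x = 2*6*-1.9688 = -23.6257, grad_y = 2*5*2.3107 = 23.1071
  x_4 = -1.9688 - 0.02*-23.6257 = -1.4963
  y_4 = 2.3107 - 0.02*23.1071 = 1.8486
f(-1.4963, 1.8486) = 6*(-1.4963)^2 + 5*1.8486^2 = 30.5193


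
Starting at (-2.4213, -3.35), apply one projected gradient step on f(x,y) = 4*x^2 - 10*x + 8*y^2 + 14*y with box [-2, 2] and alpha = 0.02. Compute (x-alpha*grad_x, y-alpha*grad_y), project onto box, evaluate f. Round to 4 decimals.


Step 1: Compute gradient at (-2.4213, -3.35).
grad_x = 2*4*-2.4213 - 10 = -29.3704
grad_y = 2*8*-3.35 + 14 = -39.6
Step 2: Gradient step.
x_raw = -2.4213 - 0.02*-29.3704 = -1.8339
y_raw = -3.35 - 0.02*-39.6 = -2.558
Step 3: Project onto [-2, 2].
x_proj = clip(-1.8339) = -1.8339
y_proj = clip(-2.558) = -2.0
Step 4: Evaluate f.
f(-1.8339, -2.0) = 35.7916


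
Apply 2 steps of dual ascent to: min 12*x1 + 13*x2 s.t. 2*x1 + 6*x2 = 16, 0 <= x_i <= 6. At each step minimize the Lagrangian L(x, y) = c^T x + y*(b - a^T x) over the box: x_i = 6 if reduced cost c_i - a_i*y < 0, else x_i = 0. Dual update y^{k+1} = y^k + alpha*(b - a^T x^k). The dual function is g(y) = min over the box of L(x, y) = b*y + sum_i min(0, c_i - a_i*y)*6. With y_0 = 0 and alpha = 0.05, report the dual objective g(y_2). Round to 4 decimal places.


Dual ascent for LP: min 12*x1 + 13*x2, 2*x1 + 6*x2 = 16, 0 <= x_i <= 6
Step 1: y^k = 0.0, reduced costs: (12.0, 13.0)
  x^k = (0.0, 0.0), subgradient = b - a^T x = 16.0
  y^{k+1} = 0.0 + 0.05*16.0 = 0.8
Step 2: y^k = 0.8, reduced costs: (10.4, 8.2)
  x^k = (0.0, 0.0), subgradient = b - a^T x = 16.0
  y^{k+1} = 0.8 + 0.05*16.0 = 1.6
Dual objective at y_2 = 1.6: reduced costs (8.8, 3.4), box minimizer x = (0.0, 0.0)
g(y_2) = b*y + (c1 - a1*y)*x1 + (c2 - a2*y)*x2 = 16*1.6 + 8.8*0.0 + 3.4*0.0 = 25.6 + 0.0 + 0.0 = 25.6


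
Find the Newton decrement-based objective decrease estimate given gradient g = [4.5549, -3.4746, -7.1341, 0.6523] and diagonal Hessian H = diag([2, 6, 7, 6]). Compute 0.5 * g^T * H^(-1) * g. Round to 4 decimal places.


Step 1: H is diagonal, so H^(-1) * g = [2.2775, -0.5791, -1.0192, 0.1087].
Step 2: g^T H^(-1) g = sum_i g_i^2 / H_ii
  = (4.5549)^2/2 + (-3.4746)^2/6 + (-7.1341)^2/7 + (0.6523)^2/6
  = 10.3736 + 2.0121 + 7.2708 + 0.0709 = 19.7274
Step 3: Objective decrease = 0.5 * g^T H^(-1) g = 9.8637


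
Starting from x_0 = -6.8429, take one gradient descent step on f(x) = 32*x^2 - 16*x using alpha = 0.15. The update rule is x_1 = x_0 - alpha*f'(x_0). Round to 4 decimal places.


We compute the gradient at x_0 and apply the update.
f'(x) = 64*x - 16
f'(-6.8429) = 64*-6.8429 - 16 = -453.9456
x_1 = -6.8429 - 0.15*-453.9456 = 61.2489


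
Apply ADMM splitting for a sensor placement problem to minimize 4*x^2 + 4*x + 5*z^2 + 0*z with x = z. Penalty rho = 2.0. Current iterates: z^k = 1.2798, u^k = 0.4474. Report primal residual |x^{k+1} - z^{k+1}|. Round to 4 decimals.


ADMM iteration with rho = 2.0, z^k = 1.2798, u^k = 0.4474
Step 1: x-update.
Minimize 4*x^2 + 4*x + (2.0/2)*(x - 1.2798 + 0.4474)^2
FOC: (2*4 + 2.0)*x = -4 + 2.0*(1.2798 - 0.4474)
x^{k+1} = -0.2335
Step 2: z-update.
Minimize 5*z^2 + 0*z + (2.0/2)*(-0.2335 - z + 0.4474)^2
FOC: (2*5 + 2.0)*z = 0 + 2.0*(-0.2335 + 0.4474)
z^{k+1} = 0.0356
Step 3: u-update.
u^{k+1} = 0.4474 - 0.2335 - 0.0356 = 0.1782
Step 4: Primal residual = |-0.2335 - 0.0356| = 0.2692


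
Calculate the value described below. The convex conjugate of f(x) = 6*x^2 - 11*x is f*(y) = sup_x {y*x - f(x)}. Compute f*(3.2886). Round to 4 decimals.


f*(y) = sup_x {y*x - a*x^2 - b*x} = sup_x {(y-b)*x - a*x^2}
FOC: (y - b) - 2a*x = 0 => x* = (y - b)/(2a)
x* = (3.2886 + 11)/(2*6) = 1.1907
f*(3.2886) = (y-b)^2/(4a) = (3.2886 + 11)^2/(4*6)
= 204.1641/24 = 8.5068


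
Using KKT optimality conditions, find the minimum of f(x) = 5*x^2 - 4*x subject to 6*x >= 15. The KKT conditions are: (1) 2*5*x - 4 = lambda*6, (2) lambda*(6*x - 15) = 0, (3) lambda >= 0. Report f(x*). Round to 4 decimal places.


Step 1: Try lambda = 0 (constraint inactive).
x_unc = 4/(2*5) = 0.4
Check: 6*0.4 = 2.4 < 15 -- violated!
Step 2: Constraint must be active: 6*x = 15
x* = 15/6 = 2.5
lambda = (2*5*2.5 - 4)/6 = 3.5
Step 3: Compute optimal value.
f(x*) = 5*2.5^2 - 4*2.5 = 21.25


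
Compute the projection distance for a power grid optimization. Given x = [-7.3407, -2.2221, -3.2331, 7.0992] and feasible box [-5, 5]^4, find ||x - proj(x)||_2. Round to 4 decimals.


Project each component onto [-5, 5].
clip(-7.3407) = -5.0, clip(-2.2221) = -2.2221, clip(-3.2331) = -3.2331, clip(7.0992) = 5.0
Projection = [-5.0, -2.2221, -3.2331, 5.0]
Squared diffs: [5.4789, 0.0, 0.0, 4.4066]
Distance = sqrt(9.8855) = 3.1441


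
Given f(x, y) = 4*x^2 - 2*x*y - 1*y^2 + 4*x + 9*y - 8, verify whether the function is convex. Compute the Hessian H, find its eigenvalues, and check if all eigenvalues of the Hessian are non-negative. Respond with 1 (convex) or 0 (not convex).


The Hessian of f(x,y) = 4*x^2 - 2*x*y - 1*y^2 + 4*x + 9*y - 8 is:
H = [[8, -2], [-2, -2]]
Trace = 8 - 2 = 6
Determinant = 8*-2 - (-2)^2 = -20
Discriminant = (6)^2 - 4*-20 = 116.0
Eigenvalues: lambda_1 = -2.3852, lambda_2 = 8.3852
The function is not convex.

0


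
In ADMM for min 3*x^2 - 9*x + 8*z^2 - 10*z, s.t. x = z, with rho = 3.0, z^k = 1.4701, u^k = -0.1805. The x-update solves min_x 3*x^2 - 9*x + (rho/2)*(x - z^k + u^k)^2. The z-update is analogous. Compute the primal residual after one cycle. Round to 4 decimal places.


ADMM iteration with rho = 3.0, z^k = 1.4701, u^k = -0.1805
Step 1: x-update.
Minimize 3*x^2 - 9*x + (3.0/2)*(x - 1.4701 - 0.1805)^2
FOC: (2*3 + 3.0)*x = 9 + 3.0*(1.4701 + 0.1805)
x^{k+1} = 1.5502
Step 2: z-update.
Minimize 8*z^2 - 10*z + (3.0/2)*(1.5502 - z - 0.1805)^2
FOC: (2*8 + 3.0)*z = 10 + 3.0*(1.5502 - 0.1805)
z^{k+1} = 0.7426
Step 3: u-update.
u^{k+1} = -0.1805 + 1.5502 - 0.7426 = 0.6271
Step 4: Primal residual = |1.5502 - 0.7426| = 0.8076


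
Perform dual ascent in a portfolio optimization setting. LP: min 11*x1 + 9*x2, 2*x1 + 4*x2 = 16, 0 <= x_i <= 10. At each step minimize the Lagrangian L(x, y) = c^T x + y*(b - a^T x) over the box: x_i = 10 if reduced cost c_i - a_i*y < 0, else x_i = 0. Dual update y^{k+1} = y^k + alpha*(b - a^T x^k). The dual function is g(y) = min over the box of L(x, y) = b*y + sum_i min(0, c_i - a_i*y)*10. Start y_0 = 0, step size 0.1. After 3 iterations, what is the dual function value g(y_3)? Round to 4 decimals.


Dual ascent for LP: min 11*x1 + 9*x2, 2*x1 + 4*x2 = 16, 0 <= x_i <= 10
Step 1: y^k = 0.0, reduced costs: (11.0, 9.0)
  x^k = (0.0, 0.0), subgradient = b - a^T x = 16.0
  y^{k+1} = 0.0 + 0.1*16.0 = 1.6
Step 2: y^k = 1.6, reduced costs: (7.8, 2.6)
  x^k = (0.0, 0.0), subgradient = b - a^T x = 16.0
  y^{k+1} = 1.6 + 0.1*16.0 = 3.2
Step 3: y^k = 3.2, reduced costs: (4.6, -3.8)
  x^k = (0.0, 10.0), subgradient = b - a^T x = -24.0
  y^{k+1} = 3.2 + 0.1*-24.0 = 0.8
Dual objective at y_3 = 0.8: reduced costs (9.4, 5.8), box minimizer x = (0.0, 0.0)
g(y_3) = b*y + (c1 - a1*y)*x1 + (c2 - a2*y)*x2 = 16*0.8 + 9.4*0.0 + 5.8*0.0 = 12.8 + 0.0 + 0.0 = 12.8


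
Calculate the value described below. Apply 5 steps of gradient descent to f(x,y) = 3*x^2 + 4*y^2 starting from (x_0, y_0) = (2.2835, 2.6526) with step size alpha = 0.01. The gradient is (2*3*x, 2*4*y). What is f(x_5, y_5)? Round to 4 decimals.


Gradient descent on f(x,y) = 3*x^2 + 4*y^2.
Starting point: (2.2835, 2.6526), alpha = 0.01
Step 1: grad_x = 2*3*2.2835 = 13.701, grad_y = 2*4*2.6526 = 21.2208
  x_1 = 2.2835 - 0.01*13.701 = 2.1465
  y_1 = 2.6526 - 0.01*21.2208 = 2.4404
Step 2: grad_x = 2*3*2.1465 = 12.8789, grad_y = 2*4*2.4404 = 19.5231
  x_2 = 2.1465 - 0.01*12.8789 = 2.0177
  y_2 = 2.4404 - 0.01*19.5231 = 2.2452
Step 3: grad_x = 2*3*2.0177 = 12.1062, grad_y = 2*4*2.2452 = 17.9613
  x_3 = 2.0177 - 0.01*12.1062 = 1.8966
  y_3 = 2.2452 - 0.01*17.9613 = 2.0655
Step 4: grad_x = 2*3*1.8966 = 11.3798, grad_y = 2*4*2.0655 = 16.5244
  x_4 = 1.8966 - 0.01*11.3798 = 1.7828
  y_4 = 2.0655 - 0.01*16.5244 = 1.9003
Step 5: grad_x = 2*3*1.7828 = 10.697, grad_y = 2*4*1.9003 = 15.2024
  x_5 = 1.7828 - 0.01*10.697 = 1.6759
  y_5 = 1.9003 - 0.01*15.2024 = 1.7483
f(1.6759, 1.7483) = 3*1.6759^2 + 4*1.7483^2 = 20.6515


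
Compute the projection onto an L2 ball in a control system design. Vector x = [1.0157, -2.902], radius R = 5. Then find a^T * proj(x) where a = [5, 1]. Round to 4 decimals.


Step 1: Compute ||x|| (intermediates to 6 decimals).
||x|| = sqrt(1.0157^2 + (-2.902)^2) = 3.074614
Step 2: Project.
Since ||x|| <= R, proj = x (no scaling needed).
proj(x) = [1.0157, -2.902]
Step 3: Dot product.
a^T * proj(x) = 5*1.0157 + 1*(-2.902) = 2.1765


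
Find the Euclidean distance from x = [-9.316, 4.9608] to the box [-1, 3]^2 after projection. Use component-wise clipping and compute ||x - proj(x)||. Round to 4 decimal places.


Project each component onto [-1, 3].
clip(-9.316) = -1.0, clip(4.9608) = 3.0
Projection = [-1.0, 3.0]
Squared diffs: [69.1559, 3.8447]
Distance = sqrt(73.0006) = 8.544


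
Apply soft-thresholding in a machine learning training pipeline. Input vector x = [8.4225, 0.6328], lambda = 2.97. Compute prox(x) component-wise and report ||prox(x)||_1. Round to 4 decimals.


Soft-thresholding with lambda = 2.97:
prox(8.4225) = sign(8.4225)*max(|8.4225| - 2.97, 0) = 5.4525
prox(0.6328) = sign(0.6328)*max(|0.6328| - 2.97, 0) = 0.0
prox(x) = [5.4525, 0.0]
||prox(x)||_1 = 5.4525 + 0.0 = 5.4525


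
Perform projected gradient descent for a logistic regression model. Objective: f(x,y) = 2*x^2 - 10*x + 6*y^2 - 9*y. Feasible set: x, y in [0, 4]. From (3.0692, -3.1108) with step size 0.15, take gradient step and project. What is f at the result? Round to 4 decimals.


Step 1: Compute gradient at (3.0692, -3.1108).
grad_x = 2*2*3.0692 - 10 = 2.2768
grad_y = 2*6*-3.1108 - 9 = -46.3296
Step 2: Gradient step.
x_raw = 3.0692 - 0.15*2.2768 = 2.7277
y_raw = -3.1108 - 0.15*-46.3296 = 3.8386
Step 3: Project onto [0, 4].
x_proj = clip(2.7277) = 2.7277
y_proj = clip(3.8386) = 3.8386
Step 4: Evaluate f.
f(2.7277, 3.8386) = 41.4669


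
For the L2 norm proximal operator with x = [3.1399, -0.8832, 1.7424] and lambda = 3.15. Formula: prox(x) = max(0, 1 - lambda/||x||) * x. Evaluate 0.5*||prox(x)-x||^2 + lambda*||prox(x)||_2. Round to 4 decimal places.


Step 1: Compute ||x||.
||x|| = 3.698
Step 2: Compute scaling factor.
scale = max(0, 1 - 3.15/3.698) = 0.1482
Step 3: prox(x) = [0.4653, -0.1309, 0.2582]
||prox(x)|| = 0.548
Step 4: Proximal objective.
0.5*||prox-x||^2 = 4.9613
lambda*||prox|| = 1.7262
Total = 6.6874


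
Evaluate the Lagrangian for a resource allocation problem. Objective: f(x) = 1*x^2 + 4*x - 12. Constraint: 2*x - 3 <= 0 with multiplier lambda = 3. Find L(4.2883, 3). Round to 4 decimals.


Step 1: Evaluate f(x).
f(4.2883) = 1*4.2883^2 + 4*4.2883 - 12 = 23.5427
Step 2: Evaluate g(x).
g(4.2883) = 2*4.2883 - 3 = 5.5766
Step 3: Compute Lagrangian.
L = 23.5427 + 3*5.5766 = 40.2725


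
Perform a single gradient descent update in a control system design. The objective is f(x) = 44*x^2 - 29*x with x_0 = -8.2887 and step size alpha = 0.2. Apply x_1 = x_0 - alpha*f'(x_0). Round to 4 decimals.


We compute the gradient at x_0 and apply the update.
f'(x) = 88*x - 29
f'(-8.2887) = 88*-8.2887 - 29 = -758.4056
x_1 = -8.2887 - 0.2*-758.4056 = 143.3924


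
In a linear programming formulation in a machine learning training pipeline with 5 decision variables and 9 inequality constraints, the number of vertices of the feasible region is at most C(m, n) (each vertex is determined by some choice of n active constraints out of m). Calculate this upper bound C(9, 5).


Each vertex corresponds to some choice of n active constraints out of m, so the number of vertices is at most C(m, n) = m! / (n!(m-n)!).
m = 9, n = 5
Numerator: 9 * 8 * 7 * 6 * 5
Denominator: 5! = 120
C(9, 5) = 126


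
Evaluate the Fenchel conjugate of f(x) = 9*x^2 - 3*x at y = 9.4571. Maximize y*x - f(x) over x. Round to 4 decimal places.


f*(y) = sup_x {y*x - a*x^2 - b*x} = sup_x {(y-b)*x - a*x^2}
FOC: (y - b) - 2a*x = 0 => x* = (y - b)/(2a)
x* = (9.4571 + 3)/(2*9) = 0.6921
f*(9.4571) = (y-b)^2/(4a) = (9.4571 + 3)^2/(4*9)
= 155.1793/36 = 4.3105


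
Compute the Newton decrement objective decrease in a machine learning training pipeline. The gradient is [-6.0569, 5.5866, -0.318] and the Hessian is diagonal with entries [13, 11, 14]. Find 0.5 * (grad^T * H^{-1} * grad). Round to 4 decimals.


Step 1: H is diagonal, so H^(-1) * g = [-0.4659, 0.5079, -0.0227].
Step 2: g^T H^(-1) g = sum_i g_i^2 / H_ii
  = (-6.0569)^2/13 + (5.5866)^2/11 + (-0.318)^2/14
  = 2.822 + 2.8373 + 0.0072 = 5.6665
Step 3: Objective decrease = 0.5 * g^T H^(-1) g = 2.8333


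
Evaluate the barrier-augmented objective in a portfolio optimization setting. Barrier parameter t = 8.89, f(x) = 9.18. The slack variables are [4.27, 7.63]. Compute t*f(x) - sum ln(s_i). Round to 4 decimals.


Step 1: Compute log-barrier.
ln values: [1.4516, 2.0321]
phi = -(1.4516 + 2.0321) = -3.4837
Step 2: Compute augmented objective.
t*f(x) = 8.89*9.18 = 81.6102
Total = 81.6102 - 3.4837 = 78.1265


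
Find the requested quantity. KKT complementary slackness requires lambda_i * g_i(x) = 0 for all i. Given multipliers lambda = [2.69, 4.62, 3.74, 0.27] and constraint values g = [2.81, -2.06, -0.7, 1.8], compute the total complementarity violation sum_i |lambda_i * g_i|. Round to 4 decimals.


KKT complementary slackness check:
lambda_1 * g_1 = 2.69 * 2.81 = 7.5589
lambda_2 * g_2 = 4.62 * -2.06 = -9.5172
lambda_3 * g_3 = 3.74 * -0.7 = -2.618
lambda_4 * g_4 = 0.27 * 1.8 = 0.486
Total violation = 7.5589 + 9.5172 + 2.618 + 0.486 = 20.1801


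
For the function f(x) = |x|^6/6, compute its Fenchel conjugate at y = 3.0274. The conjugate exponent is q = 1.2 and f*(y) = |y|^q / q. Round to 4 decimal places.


The conjugate exponent q satisfies 1/p + 1/q = 1.
p = 6, so q = 6/(6 - 1) = 1.2
|y|^q = 3.0274^1.2 = 3.7782
f*(3.0274) = 3.7782 / 1.2 = 3.1485


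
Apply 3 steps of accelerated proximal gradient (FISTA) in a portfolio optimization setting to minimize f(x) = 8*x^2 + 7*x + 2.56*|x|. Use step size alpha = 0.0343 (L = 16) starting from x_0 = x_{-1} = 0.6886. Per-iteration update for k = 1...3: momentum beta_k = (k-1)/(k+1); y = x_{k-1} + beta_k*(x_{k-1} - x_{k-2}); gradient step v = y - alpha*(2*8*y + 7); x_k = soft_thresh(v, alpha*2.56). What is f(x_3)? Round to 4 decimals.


FISTA on f(x) = 8*x^2 + 7*x + 2.56*|x|
L = 16, alpha = 0.0343
Iteration 1: beta = 0.0, y = 0.6886 + 0.0*(0.6886 - 0.6886) = 0.6886
  grad(y) = 18.0176, v = y - alpha*grad = 0.0706
  prox(v) = soft_thresh(0.0706, 0.0878) = 0.0
Iteration 2: beta = 0.3333, y = 0.0 + 0.3333*(0.0 - 0.6886) = -0.2295
  grad(y) = 3.3275, v = y - alpha*grad = -0.3437
  prox(v) = soft_thresh(-0.3437, 0.0878) = -0.2559
Iteration 3: beta = 0.5, y = -0.2559 + 0.5*(-0.2559 - 0.0) = -0.3838
  grad(y) = 0.8594, v = y - alpha*grad = -0.4133
  prox(v) = soft_thresh(-0.4133, 0.0878) = -0.3255
f(x_3) = 8*(-0.3255)^2 + 7*(-0.3255) + 2.56*|-0.3255| = -0.5977


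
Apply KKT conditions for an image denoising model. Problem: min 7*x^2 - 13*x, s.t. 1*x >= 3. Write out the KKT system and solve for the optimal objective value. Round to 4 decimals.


Step 1: Try lambda = 0 (constraint inactive).
x_unc = 13/(2*7) = 0.9286
Check: 1*0.9286 = 0.9286 < 3 -- violated!
Step 2: Constraint must be active: 1*x = 3
x* = 3/1 = 3.0
lambda = (2*7*3.0 - 13)/1 = 29.0
Step 3: Compute optimal value.
f(x*) = 7*3.0^2 - 13*3.0 = 24.0


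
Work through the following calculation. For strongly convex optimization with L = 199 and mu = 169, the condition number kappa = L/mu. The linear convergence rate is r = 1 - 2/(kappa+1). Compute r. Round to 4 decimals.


Step 1: Compute the condition number.
kappa = L/mu = 199/169 = 1.1775
Step 2: Compute the convergence rate.
r = 1 - 2/(kappa + 1) = 1 - 2*mu/(L + mu) = (L - mu)/(L + mu) = 30/368 = 0.0815


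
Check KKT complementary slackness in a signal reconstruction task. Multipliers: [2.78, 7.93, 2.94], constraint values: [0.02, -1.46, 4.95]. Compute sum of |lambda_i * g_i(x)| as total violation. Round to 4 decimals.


KKT complementary slackness check:
lambda_1 * g_1 = 2.78 * 0.02 = 0.0556
lambda_2 * g_2 = 7.93 * -1.46 = -11.5778
lambda_3 * g_3 = 2.94 * 4.95 = 14.553
Total violation = 0.0556 + 11.5778 + 14.553 = 26.1864


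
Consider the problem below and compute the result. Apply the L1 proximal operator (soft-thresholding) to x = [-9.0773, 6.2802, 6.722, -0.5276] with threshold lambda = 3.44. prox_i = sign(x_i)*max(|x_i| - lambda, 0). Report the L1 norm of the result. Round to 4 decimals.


Soft-thresholding with lambda = 3.44:
prox(-9.0773) = sign(-9.0773)*max(|-9.0773| - 3.44, 0) = -5.6373
prox(6.2802) = sign(6.2802)*max(|6.2802| - 3.44, 0) = 2.8402
prox(6.722) = sign(6.722)*max(|6.722| - 3.44, 0) = 3.282
prox(-0.5276) = sign(-0.5276)*max(|-0.5276| - 3.44, 0) = 0.0
prox(x) = [-5.6373, 2.8402, 3.282, 0.0]
||prox(x)||_1 = 5.6373 + 2.8402 + 3.282 + 0.0 = 11.7595


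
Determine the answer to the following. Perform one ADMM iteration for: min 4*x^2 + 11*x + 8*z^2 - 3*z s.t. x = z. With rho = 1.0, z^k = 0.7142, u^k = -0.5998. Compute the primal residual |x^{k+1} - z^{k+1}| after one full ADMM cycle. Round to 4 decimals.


ADMM iteration with rho = 1.0, z^k = 0.7142, u^k = -0.5998
Step 1: x-update.
Minimize 4*x^2 + 11*x + (1.0/2)*(x - 0.7142 - 0.5998)^2
FOC: (2*4 + 1.0)*x = -11 + 1.0*(0.7142 + 0.5998)
x^{k+1} = -1.0762
Step 2: z-update.
Minimize 8*z^2 - 3*z + (1.0/2)*(-1.0762 - z - 0.5998)^2
FOC: (2*8 + 1.0)*z = 3 + 1.0*(-1.0762 - 0.5998)
z^{k+1} = 0.0779
Step 3: u-update.
u^{k+1} = -0.5998 - 1.0762 - 0.0779 = -1.7539
Step 4: Primal residual = |-1.0762 - 0.0779| = 1.1541


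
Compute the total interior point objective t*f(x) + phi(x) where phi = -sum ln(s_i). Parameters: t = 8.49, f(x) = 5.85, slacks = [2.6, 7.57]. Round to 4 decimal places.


Step 1: Compute log-barrier.
ln values: [0.9555, 2.0242]
phi = -(0.9555 + 2.0242) = -2.9797
Step 2: Compute augmented objective.
t*f(x) = 8.49*5.85 = 49.6665
Total = 49.6665 - 2.9797 = 46.6868


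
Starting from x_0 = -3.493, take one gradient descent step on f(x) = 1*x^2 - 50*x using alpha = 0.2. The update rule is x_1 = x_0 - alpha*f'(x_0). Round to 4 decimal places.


We compute the gradient at x_0 and apply the update.
f'(x) = 2*x - 50
f'(-3.493) = 2*-3.493 - 50 = -56.986
x_1 = -3.493 - 0.2*-56.986 = 7.9042


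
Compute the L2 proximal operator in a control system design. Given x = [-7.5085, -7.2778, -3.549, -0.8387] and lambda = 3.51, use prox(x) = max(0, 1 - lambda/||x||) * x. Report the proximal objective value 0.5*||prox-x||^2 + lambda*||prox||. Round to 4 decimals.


Step 1: Compute ||x||.
||x|| = 11.0744
Step 2: Compute scaling factor.
scale = max(0, 1 - 3.51/11.0744) = 0.6831
Step 3: prox(x) = [-5.1287, -4.9711, -2.4242, -0.5729]
||prox(x)|| = 7.5644
Step 4: Proximal objective.
0.5*||prox-x||^2 = 6.1601
lambda*||prox|| = 26.551
Total = 32.7112


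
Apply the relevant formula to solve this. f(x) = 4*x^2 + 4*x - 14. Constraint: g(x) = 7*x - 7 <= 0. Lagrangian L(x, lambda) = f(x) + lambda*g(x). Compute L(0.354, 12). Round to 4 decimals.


Step 1: Evaluate f(x).
f(0.354) = 4*0.354^2 + 4*0.354 - 14 = -12.0827
Step 2: Evaluate g(x).
g(0.354) = 7*0.354 - 7 = -4.522
Step 3: Compute Lagrangian.
L = -12.0827 + 12*-4.522 = -66.3467


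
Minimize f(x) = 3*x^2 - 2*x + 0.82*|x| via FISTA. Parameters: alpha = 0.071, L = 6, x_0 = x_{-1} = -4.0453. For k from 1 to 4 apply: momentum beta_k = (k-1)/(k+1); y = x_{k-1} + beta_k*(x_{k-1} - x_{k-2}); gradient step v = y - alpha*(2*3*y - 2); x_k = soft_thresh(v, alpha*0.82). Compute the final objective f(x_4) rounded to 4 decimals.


FISTA on f(x) = 3*x^2 - 2*x + 0.82*|x|
L = 6, alpha = 0.071
Iteration 1: beta = 0.0, y = -4.0453 + 0.0*(-4.0453 + 4.0453) = -4.0453
  grad(y) = -26.2718, v = y - alpha*grad = -2.18
  prox(v) = soft_thresh(-2.18, 0.0582) = -2.1218
Iteration 2: beta = 0.3333, y = -2.1218 + 0.3333*(-2.1218 + 4.0453) = -1.4806
  grad(y) = -10.8837, v = y - alpha*grad = -0.7079
  prox(v) = soft_thresh(-0.7079, 0.0582) = -0.6496
Iteration 3: beta = 0.5, y = -0.6496 + 0.5*(-0.6496 + 2.1218) = 0.0864
  grad(y) = -1.4815, v = y - alpha*grad = 0.1916
  prox(v) = soft_thresh(0.1916, 0.0582) = 0.1334
Iteration 4: beta = 0.6, y = 0.1334 + 0.6*(0.1334 + 0.6496) = 0.6032
  grad(y) = 1.6192, v = y - alpha*grad = 0.4882
  prox(v) = soft_thresh(0.4882, 0.0582) = 0.43
f(x_4) = 3*0.43^2 - 2*0.43 + 0.82*|0.43| = 0.0473


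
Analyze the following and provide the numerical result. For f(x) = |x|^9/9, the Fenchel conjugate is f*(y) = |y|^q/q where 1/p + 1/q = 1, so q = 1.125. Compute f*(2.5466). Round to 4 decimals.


The conjugate exponent q satisfies 1/p + 1/q = 1.
p = 9, so q = 9/(9 - 1) = 1.125
|y|^q = 2.5466^1.125 = 2.8622
f*(2.5466) = 2.8622 / 1.125 = 2.5442


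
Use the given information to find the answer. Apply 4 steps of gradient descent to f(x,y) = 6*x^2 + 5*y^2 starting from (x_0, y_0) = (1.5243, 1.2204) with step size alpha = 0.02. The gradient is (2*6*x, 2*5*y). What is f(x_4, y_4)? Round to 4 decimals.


Gradient descent on f(x,y) = 6*x^2 + 5*y^2.
Starting point: (1.5243, 1.2204), alpha = 0.02
Step 1: grad_x = 2*6*1.5243 = 18.2916, grad_y = 2*5*1.2204 = 12.204
  x_1 = 1.5243 - 0.02*18.2916 = 1.1585
  y_1 = 1.2204 - 0.02*12.204 = 0.9763
Step 2: grad_x = 2*6*1.1585 = 13.9016, grad_y = 2*5*0.9763 = 9.7632
  x_2 = 1.1585 - 0.02*13.9016 = 0.8804
  y_2 = 0.9763 - 0.02*9.7632 = 0.7811
Step 3: grad_x = 2*6*0.8804 = 10.5652, grad_y = 2*5*0.7811 = 7.8106
  x_3 = 0.8804 - 0.02*10.5652 = 0.6691
  y_3 = 0.7811 - 0.02*7.8106 = 0.6248
Step 4: grad_x = 2*6*0.6691 = 8.0296, grad_y = 2*5*0.6248 = 6.2484
  x_4 = 0.6691 - 0.02*8.0296 = 0.5085
  y_4 = 0.6248 - 0.02*6.2484 = 0.4999
f(0.5085, 0.4999) = 6*0.5085^2 + 5*0.4999^2 = 2.8011


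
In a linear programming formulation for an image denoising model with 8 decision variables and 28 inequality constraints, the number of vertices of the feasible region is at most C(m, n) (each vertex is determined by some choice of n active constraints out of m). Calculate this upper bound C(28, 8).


Each vertex corresponds to some choice of n active constraints out of m, so the number of vertices is at most C(m, n) = m! / (n!(m-n)!).
m = 28, n = 8
Numerator: 28 * 27 * 26 * 25 * 24 * 23 * 22 * 21
Denominator: 8! = 40320
C(28, 8) = 3108105


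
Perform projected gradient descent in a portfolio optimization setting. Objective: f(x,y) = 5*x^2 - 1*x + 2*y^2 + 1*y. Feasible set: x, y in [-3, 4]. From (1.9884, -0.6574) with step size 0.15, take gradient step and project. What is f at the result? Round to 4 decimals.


Step 1: Compute gradient at (1.9884, -0.6574).
grad_x = 2*5*1.9884 - 1 = 18.884
grad_y = 2*2*-0.6574 + 1 = -1.6296
Step 2: Gradient step.
x_raw = 1.9884 - 0.15*18.884 = -0.8442
y_raw = -0.6574 - 0.15*-1.6296 = -0.413
Step 3: Project onto [-3, 4].
x_proj = clip(-0.8442) = -0.8442
y_proj = clip(-0.413) = -0.413
Step 4: Evaluate f.
f(-0.8442, -0.413) = 4.3357


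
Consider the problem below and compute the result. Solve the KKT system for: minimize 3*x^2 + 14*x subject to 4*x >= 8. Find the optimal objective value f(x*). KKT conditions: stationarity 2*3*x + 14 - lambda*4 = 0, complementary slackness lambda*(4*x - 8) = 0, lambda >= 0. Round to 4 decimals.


Step 1: Try lambda = 0 (constraint inactive).
x_unc = -14/(2*3) = -2.3333
Check: 4*-2.3333 = -9.3332 < 8 -- violated!
Step 2: Constraint must be active: 4*x = 8
x* = 8/4 = 2.0
lambda = (2*3*2.0 + 14)/4 = 6.5
Step 3: Compute optimal value.
f(x*) = 3*2.0^2 + 14*2.0 = 40.0


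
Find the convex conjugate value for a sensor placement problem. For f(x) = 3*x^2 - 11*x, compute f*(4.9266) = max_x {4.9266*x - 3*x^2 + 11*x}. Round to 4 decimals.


f*(y) = sup_x {y*x - a*x^2 - b*x} = sup_x {(y-b)*x - a*x^2}
FOC: (y - b) - 2a*x = 0 => x* = (y - b)/(2a)
x* = (4.9266 + 11)/(2*3) = 2.6544
f*(4.9266) = (y-b)^2/(4a) = (4.9266 + 11)^2/(4*3)
= 253.6566/12 = 21.138


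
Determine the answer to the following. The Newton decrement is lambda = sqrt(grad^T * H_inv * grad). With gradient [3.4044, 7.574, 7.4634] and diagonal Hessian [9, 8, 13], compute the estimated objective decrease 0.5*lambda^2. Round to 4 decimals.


Step 1: H is diagonal, so H^(-1) * g = [0.3783, 0.9468, 0.5741].
Step 2: g^T H^(-1) g = sum_i g_i^2 / H_ii
  = (3.4044)^2/9 + (7.574)^2/8 + (7.4634)^2/13
  = 1.2878 + 7.1707 + 4.2848 = 12.7433
Step 3: Objective decrease = 0.5 * g^T H^(-1) g = 6.3716


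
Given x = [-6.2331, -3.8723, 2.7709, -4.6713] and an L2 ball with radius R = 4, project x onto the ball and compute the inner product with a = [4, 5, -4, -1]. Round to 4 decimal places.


Step 1: Compute ||x|| (intermediates to 6 decimals).
||x|| = sqrt((-6.2331)^2 + (-3.8723)^2 + 2.7709^2 + (-4.6713)^2) = 9.129358
Step 2: Project.
Since ||x|| > R, scale = R/||x|| = 4/9.129358 = 0.438147, proj(x) = scale * x
proj(x) = [-2.731014, -1.696637, 1.214062, -2.046716]
Step 3: Dot product.
a^T * proj(x) = 4*(-2.731014) + 5*(-1.696637) - 4*1.214062 - 1*(-2.046716) = -22.2168


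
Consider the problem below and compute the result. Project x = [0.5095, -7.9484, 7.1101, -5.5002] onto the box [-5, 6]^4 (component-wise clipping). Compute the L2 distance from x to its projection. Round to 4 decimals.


Project each component onto [-5, 6].
clip(0.5095) = 0.5095, clip(-7.9484) = -5.0, clip(7.1101) = 6.0, clip(-5.5002) = -5.0
Projection = [0.5095, -5.0, 6.0, -5.0]
Squared diffs: [0.0, 8.6931, 1.2323, 0.2502]
Distance = sqrt(10.1756) = 3.1899


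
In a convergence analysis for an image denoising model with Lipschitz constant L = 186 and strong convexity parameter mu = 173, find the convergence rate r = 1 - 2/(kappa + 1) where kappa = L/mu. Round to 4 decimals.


Step 1: Compute the condition number.
kappa = L/mu = 186/173 = 1.0751
Step 2: Compute the convergence rate.
r = 1 - 2/(kappa + 1) = 1 - 2*mu/(L + mu) = (L - mu)/(L + mu) = 13/359 = 0.0362


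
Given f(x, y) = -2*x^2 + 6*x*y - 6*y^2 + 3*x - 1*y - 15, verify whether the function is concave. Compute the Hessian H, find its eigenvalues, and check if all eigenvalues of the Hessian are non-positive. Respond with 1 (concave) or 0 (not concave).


The Hessian of f(x,y) = -2*x^2 + 6*x*y - 6*y^2 + 3*x - 1*y - 15 is:
H = [[-4, 6], [6, -12]]
Trace = -4 - 12 = -16
Determinant = -4*-12 - (6)^2 = 12
Discriminant = (-16)^2 - 4*12 = 208.0
Eigenvalues: lambda_1 = -15.2111, lambda_2 = -0.7889
The function is concave.

1


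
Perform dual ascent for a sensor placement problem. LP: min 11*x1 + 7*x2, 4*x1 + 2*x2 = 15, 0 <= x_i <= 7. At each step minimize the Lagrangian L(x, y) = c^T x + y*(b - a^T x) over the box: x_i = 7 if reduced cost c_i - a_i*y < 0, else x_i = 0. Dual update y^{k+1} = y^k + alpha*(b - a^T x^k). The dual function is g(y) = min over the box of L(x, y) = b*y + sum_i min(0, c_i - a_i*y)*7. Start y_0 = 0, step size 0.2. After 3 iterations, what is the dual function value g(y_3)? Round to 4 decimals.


Dual ascent for LP: min 11*x1 + 7*x2, 4*x1 + 2*x2 = 15, 0 <= x_i <= 7
Step 1: y^k = 0.0, reduced costs: (11.0, 7.0)
  x^k = (0.0, 0.0), subgradient = b - a^T x = 15.0
  y^{k+1} = 0.0 + 0.2*15.0 = 3.0
Step 2: y^k = 3.0, reduced costs: (-1.0, 1.0)
  x^k = (7.0, 0.0), subgradient = b - a^T x = -13.0
  y^{k+1} = 3.0 + 0.2*-13.0 = 0.4
Step 3: y^k = 0.4, reduced costs: (9.4, 6.2)
  x^k = (0.0, 0.0), subgradient = b - a^T x = 15.0
  y^{k+1} = 0.4 + 0.2*15.0 = 3.4
Dual objective at y_3 = 3.4: reduced costs (-2.6, 0.2), box minimizer x = (7.0, 0.0)
g(y_3) = b*y + (c1 - a1*y)*x1 + (c2 - a2*y)*x2 = 15*3.4 + (-2.6)*7.0 + 0.2*0.0 = 51.0 - 18.2 + 0.0 = 32.8


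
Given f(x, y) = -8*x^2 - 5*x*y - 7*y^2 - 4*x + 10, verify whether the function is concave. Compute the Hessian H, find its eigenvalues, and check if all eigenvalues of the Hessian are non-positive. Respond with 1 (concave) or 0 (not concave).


The Hessian of f(x,y) = -8*x^2 - 5*x*y - 7*y^2 - 4*x + 10 is:
H = [[-16, -5], [-5, -14]]
Trace = -16 - 14 = -30
Determinant = -16*-14 - (-5)^2 = 199
Discriminant = (-30)^2 - 4*199 = 104.0
Eigenvalues: lambda_1 = -20.099, lambda_2 = -9.901
The function is concave.

1


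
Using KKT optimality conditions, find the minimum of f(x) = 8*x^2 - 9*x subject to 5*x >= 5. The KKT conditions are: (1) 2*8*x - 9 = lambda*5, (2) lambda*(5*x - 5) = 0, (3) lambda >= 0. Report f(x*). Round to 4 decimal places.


Step 1: Try lambda = 0 (constraint inactive).
x_unc = 9/(2*8) = 0.5625
Check: 5*0.5625 = 2.8125 < 5 -- violated!
Step 2: Constraint must be active: 5*x = 5
x* = 5/5 = 1.0
lambda = (2*8*1.0 - 9)/5 = 1.4
Step 3: Compute optimal value.
f(x*) = 8*1.0^2 - 9*1.0 = -1.0
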